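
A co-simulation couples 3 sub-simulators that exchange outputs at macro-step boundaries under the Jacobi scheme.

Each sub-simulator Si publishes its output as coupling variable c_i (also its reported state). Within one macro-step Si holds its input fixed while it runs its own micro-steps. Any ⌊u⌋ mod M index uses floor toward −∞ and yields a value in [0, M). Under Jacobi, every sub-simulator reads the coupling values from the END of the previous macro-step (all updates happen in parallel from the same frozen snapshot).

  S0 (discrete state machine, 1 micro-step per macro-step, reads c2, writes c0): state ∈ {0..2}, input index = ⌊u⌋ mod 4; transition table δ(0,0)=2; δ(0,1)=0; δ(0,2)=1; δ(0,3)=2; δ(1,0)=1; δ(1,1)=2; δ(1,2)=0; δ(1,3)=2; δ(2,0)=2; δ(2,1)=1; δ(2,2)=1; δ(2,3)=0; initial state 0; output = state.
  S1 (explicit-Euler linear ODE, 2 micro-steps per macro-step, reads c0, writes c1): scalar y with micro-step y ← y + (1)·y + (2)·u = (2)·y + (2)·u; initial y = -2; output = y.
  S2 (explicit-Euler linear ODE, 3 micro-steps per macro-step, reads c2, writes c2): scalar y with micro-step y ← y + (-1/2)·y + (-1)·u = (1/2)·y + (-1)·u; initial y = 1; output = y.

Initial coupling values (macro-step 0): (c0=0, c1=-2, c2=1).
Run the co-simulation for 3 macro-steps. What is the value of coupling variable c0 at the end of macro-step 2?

macro 1: S0 reads c2=1 → after 1×micro: 0; S1 reads c0=0 → after 2×micro: -8; S2 reads c2=1 → after 3×micro: -13/8 ⇒ (c0=0, c1=-8, c2=-13/8)
macro 2: S0 reads c2=-13/8 → after 1×micro: 1; S1 reads c0=0 → after 2×micro: -32; S2 reads c2=-13/8 → after 3×micro: 169/64 ⇒ (c0=1, c1=-32, c2=169/64)
macro 3: S0 reads c2=169/64 → after 1×micro: 0; S1 reads c0=1 → after 2×micro: -122; S2 reads c2=169/64 → after 3×micro: -2197/512 ⇒ (c0=0, c1=-122, c2=-2197/512)

c0 at macro-step 2 = 1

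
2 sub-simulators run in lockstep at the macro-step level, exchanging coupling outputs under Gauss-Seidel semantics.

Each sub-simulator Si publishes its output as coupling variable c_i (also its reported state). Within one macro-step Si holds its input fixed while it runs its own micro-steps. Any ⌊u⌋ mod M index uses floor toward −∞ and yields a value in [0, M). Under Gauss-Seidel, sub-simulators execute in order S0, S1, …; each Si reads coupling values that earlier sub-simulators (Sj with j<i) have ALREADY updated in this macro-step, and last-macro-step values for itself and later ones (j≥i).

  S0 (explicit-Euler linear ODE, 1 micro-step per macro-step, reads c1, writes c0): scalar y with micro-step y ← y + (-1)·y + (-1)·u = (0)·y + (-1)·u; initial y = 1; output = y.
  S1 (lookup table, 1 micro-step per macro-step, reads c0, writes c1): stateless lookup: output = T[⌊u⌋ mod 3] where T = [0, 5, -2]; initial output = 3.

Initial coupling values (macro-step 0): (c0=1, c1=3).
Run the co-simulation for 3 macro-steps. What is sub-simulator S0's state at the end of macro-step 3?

macro 1: S0 reads c1=3 → after 1×micro: -3; S1 reads c0=-3 → after 1×micro: 0 ⇒ (c0=-3, c1=0)
macro 2: S0 reads c1=0 → after 1×micro: 0; S1 reads c0=0 → after 1×micro: 0 ⇒ (c0=0, c1=0)
macro 3: S0 reads c1=0 → after 1×micro: 0; S1 reads c0=0 → after 1×micro: 0 ⇒ (c0=0, c1=0)

S0 state at macro-step 3 = 0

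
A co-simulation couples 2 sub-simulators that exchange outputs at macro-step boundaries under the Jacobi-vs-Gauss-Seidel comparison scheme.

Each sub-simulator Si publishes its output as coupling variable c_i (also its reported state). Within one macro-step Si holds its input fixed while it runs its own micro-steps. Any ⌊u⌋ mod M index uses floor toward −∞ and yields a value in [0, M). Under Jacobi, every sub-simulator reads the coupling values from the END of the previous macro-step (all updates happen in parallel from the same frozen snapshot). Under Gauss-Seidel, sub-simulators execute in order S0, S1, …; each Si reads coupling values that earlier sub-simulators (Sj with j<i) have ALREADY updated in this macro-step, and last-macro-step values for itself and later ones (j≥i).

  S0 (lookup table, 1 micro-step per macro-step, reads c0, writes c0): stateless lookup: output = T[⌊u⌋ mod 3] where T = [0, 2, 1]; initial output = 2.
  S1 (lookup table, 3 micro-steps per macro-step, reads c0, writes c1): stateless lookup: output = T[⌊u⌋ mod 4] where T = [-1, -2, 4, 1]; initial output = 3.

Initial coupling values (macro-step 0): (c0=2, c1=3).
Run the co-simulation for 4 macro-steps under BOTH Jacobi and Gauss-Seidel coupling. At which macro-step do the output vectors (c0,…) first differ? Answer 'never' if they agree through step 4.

[Jacobi] macro 1: S0 reads c0=2 → after 1×micro: 1; S1 reads c0=2 → after 3×micro: 4 ⇒ (c0=1, c1=4)
[Jacobi] macro 2: S0 reads c0=1 → after 1×micro: 2; S1 reads c0=1 → after 3×micro: -2 ⇒ (c0=2, c1=-2)
[Jacobi] macro 3: S0 reads c0=2 → after 1×micro: 1; S1 reads c0=2 → after 3×micro: 4 ⇒ (c0=1, c1=4)
[Jacobi] macro 4: S0 reads c0=1 → after 1×micro: 2; S1 reads c0=1 → after 3×micro: -2 ⇒ (c0=2, c1=-2)
[Gauss-Seidel] macro 1: S0 reads c0=2 → after 1×micro: 1; S1 reads c0=1 → after 3×micro: -2 ⇒ (c0=1, c1=-2)
[Gauss-Seidel] macro 2: S0 reads c0=1 → after 1×micro: 2; S1 reads c0=2 → after 3×micro: 4 ⇒ (c0=2, c1=4)
[Gauss-Seidel] macro 3: S0 reads c0=2 → after 1×micro: 1; S1 reads c0=1 → after 3×micro: -2 ⇒ (c0=1, c1=-2)
[Gauss-Seidel] macro 4: S0 reads c0=1 → after 1×micro: 2; S1 reads c0=2 → after 3×micro: 4 ⇒ (c0=2, c1=4)

first divergence at macro-step: 1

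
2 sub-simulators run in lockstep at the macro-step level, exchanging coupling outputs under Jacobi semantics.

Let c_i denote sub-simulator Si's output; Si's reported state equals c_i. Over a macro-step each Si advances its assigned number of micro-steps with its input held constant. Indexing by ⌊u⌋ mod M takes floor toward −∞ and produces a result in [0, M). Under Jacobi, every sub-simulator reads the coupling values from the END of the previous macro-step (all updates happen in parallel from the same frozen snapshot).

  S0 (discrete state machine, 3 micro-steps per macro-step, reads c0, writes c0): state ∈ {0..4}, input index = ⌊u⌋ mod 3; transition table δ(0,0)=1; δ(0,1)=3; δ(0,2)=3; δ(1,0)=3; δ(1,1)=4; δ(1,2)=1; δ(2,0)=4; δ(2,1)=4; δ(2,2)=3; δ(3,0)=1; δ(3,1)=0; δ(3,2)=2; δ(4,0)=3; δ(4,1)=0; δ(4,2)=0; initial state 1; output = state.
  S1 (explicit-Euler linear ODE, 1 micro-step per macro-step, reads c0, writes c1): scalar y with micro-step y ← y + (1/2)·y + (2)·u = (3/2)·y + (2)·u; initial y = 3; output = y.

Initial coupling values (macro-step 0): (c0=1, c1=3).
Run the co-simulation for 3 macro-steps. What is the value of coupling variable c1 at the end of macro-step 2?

macro 1: S0 reads c0=1 → after 3×micro: 3; S1 reads c0=1 → after 1×micro: 13/2 ⇒ (c0=3, c1=13/2)
macro 2: S0 reads c0=3 → after 3×micro: 1; S1 reads c0=3 → after 1×micro: 63/4 ⇒ (c0=1, c1=63/4)
macro 3: S0 reads c0=1 → after 3×micro: 3; S1 reads c0=1 → after 1×micro: 205/8 ⇒ (c0=3, c1=205/8)

c1 at macro-step 2 = 63/4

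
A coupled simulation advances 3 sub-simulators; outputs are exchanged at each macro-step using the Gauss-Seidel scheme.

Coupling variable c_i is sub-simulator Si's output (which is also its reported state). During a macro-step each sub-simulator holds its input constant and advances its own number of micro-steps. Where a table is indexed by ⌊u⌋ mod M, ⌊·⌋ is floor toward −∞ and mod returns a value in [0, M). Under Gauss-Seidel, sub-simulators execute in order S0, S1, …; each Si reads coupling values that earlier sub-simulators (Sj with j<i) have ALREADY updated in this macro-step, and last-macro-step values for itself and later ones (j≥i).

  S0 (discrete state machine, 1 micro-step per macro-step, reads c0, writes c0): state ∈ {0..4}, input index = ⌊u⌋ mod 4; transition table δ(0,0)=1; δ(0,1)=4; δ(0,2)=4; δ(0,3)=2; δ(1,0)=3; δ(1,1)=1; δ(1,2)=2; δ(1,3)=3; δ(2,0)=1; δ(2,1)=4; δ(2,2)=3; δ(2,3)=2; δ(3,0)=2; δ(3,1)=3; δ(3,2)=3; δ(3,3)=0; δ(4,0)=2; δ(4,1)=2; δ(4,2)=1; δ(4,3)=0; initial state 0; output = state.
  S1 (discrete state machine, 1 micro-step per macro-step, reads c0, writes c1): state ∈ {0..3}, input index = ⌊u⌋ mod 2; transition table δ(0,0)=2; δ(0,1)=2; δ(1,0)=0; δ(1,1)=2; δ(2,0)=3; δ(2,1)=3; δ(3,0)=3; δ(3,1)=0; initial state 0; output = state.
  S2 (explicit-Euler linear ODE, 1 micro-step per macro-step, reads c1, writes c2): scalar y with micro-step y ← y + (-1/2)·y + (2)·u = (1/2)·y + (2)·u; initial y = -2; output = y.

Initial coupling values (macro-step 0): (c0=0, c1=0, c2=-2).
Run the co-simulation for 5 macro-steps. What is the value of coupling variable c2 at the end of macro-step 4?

c2 at macro-step 4 = 47/8

macro 1: S0 reads c0=0 → after 1×micro: 1; S1 reads c0=1 → after 1×micro: 2; S2 reads c1=2 → after 1×micro: 3 ⇒ (c0=1, c1=2, c2=3)
macro 2: S0 reads c0=1 → after 1×micro: 1; S1 reads c0=1 → after 1×micro: 3; S2 reads c1=3 → after 1×micro: 15/2 ⇒ (c0=1, c1=3, c2=15/2)
macro 3: S0 reads c0=1 → after 1×micro: 1; S1 reads c0=1 → after 1×micro: 0; S2 reads c1=0 → after 1×micro: 15/4 ⇒ (c0=1, c1=0, c2=15/4)
macro 4: S0 reads c0=1 → after 1×micro: 1; S1 reads c0=1 → after 1×micro: 2; S2 reads c1=2 → after 1×micro: 47/8 ⇒ (c0=1, c1=2, c2=47/8)
macro 5: S0 reads c0=1 → after 1×micro: 1; S1 reads c0=1 → after 1×micro: 3; S2 reads c1=3 → after 1×micro: 143/16 ⇒ (c0=1, c1=3, c2=143/16)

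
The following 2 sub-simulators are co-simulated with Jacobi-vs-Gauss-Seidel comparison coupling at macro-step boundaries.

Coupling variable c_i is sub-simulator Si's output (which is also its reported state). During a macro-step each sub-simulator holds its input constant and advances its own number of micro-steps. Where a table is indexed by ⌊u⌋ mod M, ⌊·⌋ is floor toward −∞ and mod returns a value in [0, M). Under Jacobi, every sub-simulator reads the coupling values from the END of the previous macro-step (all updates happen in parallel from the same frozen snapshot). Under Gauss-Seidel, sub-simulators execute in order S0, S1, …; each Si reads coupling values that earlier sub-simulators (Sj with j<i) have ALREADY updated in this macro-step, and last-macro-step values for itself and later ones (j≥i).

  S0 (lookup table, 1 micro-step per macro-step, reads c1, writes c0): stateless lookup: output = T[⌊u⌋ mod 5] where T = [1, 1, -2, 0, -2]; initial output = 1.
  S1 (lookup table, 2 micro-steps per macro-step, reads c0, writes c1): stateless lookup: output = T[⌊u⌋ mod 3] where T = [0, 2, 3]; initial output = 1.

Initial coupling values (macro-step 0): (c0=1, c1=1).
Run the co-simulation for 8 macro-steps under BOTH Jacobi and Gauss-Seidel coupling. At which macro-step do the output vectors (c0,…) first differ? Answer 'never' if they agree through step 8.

first divergence at macro-step: never

[Jacobi] macro 1: S0 reads c1=1 → after 1×micro: 1; S1 reads c0=1 → after 2×micro: 2 ⇒ (c0=1, c1=2)
[Jacobi] macro 2: S0 reads c1=2 → after 1×micro: -2; S1 reads c0=1 → after 2×micro: 2 ⇒ (c0=-2, c1=2)
[Jacobi] macro 3: S0 reads c1=2 → after 1×micro: -2; S1 reads c0=-2 → after 2×micro: 2 ⇒ (c0=-2, c1=2)
[Jacobi] macro 4: S0 reads c1=2 → after 1×micro: -2; S1 reads c0=-2 → after 2×micro: 2 ⇒ (c0=-2, c1=2)
[Jacobi] macro 5: S0 reads c1=2 → after 1×micro: -2; S1 reads c0=-2 → after 2×micro: 2 ⇒ (c0=-2, c1=2)
[Jacobi] macro 6: S0 reads c1=2 → after 1×micro: -2; S1 reads c0=-2 → after 2×micro: 2 ⇒ (c0=-2, c1=2)
[Jacobi] macro 7: S0 reads c1=2 → after 1×micro: -2; S1 reads c0=-2 → after 2×micro: 2 ⇒ (c0=-2, c1=2)
[Jacobi] macro 8: S0 reads c1=2 → after 1×micro: -2; S1 reads c0=-2 → after 2×micro: 2 ⇒ (c0=-2, c1=2)
[Gauss-Seidel] macro 1: S0 reads c1=1 → after 1×micro: 1; S1 reads c0=1 → after 2×micro: 2 ⇒ (c0=1, c1=2)
[Gauss-Seidel] macro 2: S0 reads c1=2 → after 1×micro: -2; S1 reads c0=-2 → after 2×micro: 2 ⇒ (c0=-2, c1=2)
[Gauss-Seidel] macro 3: S0 reads c1=2 → after 1×micro: -2; S1 reads c0=-2 → after 2×micro: 2 ⇒ (c0=-2, c1=2)
[Gauss-Seidel] macro 4: S0 reads c1=2 → after 1×micro: -2; S1 reads c0=-2 → after 2×micro: 2 ⇒ (c0=-2, c1=2)
[Gauss-Seidel] macro 5: S0 reads c1=2 → after 1×micro: -2; S1 reads c0=-2 → after 2×micro: 2 ⇒ (c0=-2, c1=2)
[Gauss-Seidel] macro 6: S0 reads c1=2 → after 1×micro: -2; S1 reads c0=-2 → after 2×micro: 2 ⇒ (c0=-2, c1=2)
[Gauss-Seidel] macro 7: S0 reads c1=2 → after 1×micro: -2; S1 reads c0=-2 → after 2×micro: 2 ⇒ (c0=-2, c1=2)
[Gauss-Seidel] macro 8: S0 reads c1=2 → after 1×micro: -2; S1 reads c0=-2 → after 2×micro: 2 ⇒ (c0=-2, c1=2)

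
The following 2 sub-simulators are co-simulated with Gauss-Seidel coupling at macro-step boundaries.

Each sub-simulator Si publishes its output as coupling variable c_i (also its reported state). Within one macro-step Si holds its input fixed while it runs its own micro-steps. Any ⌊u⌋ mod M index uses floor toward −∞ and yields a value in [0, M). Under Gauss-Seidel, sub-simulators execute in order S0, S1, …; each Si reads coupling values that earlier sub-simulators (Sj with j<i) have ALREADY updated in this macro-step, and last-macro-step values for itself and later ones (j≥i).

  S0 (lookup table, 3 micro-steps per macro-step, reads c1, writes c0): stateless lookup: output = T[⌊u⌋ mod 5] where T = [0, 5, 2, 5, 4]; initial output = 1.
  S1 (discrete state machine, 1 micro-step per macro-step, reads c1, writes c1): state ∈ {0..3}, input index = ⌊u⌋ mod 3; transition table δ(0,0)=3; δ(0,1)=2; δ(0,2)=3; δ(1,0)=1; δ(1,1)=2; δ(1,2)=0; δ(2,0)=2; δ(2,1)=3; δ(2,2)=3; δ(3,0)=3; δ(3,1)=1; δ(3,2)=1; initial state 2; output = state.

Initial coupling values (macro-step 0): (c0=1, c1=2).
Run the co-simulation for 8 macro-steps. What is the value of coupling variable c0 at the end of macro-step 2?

macro 1: S0 reads c1=2 → after 3×micro: 2; S1 reads c1=2 → after 1×micro: 3 ⇒ (c0=2, c1=3)
macro 2: S0 reads c1=3 → after 3×micro: 5; S1 reads c1=3 → after 1×micro: 3 ⇒ (c0=5, c1=3)
macro 3: S0 reads c1=3 → after 3×micro: 5; S1 reads c1=3 → after 1×micro: 3 ⇒ (c0=5, c1=3)
macro 4: S0 reads c1=3 → after 3×micro: 5; S1 reads c1=3 → after 1×micro: 3 ⇒ (c0=5, c1=3)
macro 5: S0 reads c1=3 → after 3×micro: 5; S1 reads c1=3 → after 1×micro: 3 ⇒ (c0=5, c1=3)
macro 6: S0 reads c1=3 → after 3×micro: 5; S1 reads c1=3 → after 1×micro: 3 ⇒ (c0=5, c1=3)
macro 7: S0 reads c1=3 → after 3×micro: 5; S1 reads c1=3 → after 1×micro: 3 ⇒ (c0=5, c1=3)
macro 8: S0 reads c1=3 → after 3×micro: 5; S1 reads c1=3 → after 1×micro: 3 ⇒ (c0=5, c1=3)

c0 at macro-step 2 = 5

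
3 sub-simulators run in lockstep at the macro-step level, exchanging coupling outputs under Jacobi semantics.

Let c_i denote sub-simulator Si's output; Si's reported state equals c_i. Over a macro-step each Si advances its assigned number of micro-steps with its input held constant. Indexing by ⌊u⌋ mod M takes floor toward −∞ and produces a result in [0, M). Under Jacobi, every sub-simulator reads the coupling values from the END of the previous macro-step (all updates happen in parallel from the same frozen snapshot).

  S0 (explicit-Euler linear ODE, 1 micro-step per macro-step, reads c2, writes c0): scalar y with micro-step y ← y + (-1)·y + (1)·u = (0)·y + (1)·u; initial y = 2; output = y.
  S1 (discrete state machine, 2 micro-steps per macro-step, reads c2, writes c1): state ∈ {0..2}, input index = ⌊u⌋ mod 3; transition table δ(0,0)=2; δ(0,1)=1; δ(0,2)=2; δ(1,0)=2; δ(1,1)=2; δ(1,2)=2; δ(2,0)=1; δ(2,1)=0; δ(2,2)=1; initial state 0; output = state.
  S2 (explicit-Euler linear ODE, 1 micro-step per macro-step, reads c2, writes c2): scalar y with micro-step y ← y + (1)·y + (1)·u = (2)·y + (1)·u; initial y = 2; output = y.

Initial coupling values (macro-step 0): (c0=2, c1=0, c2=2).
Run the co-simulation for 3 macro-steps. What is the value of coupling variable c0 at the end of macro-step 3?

macro 1: S0 reads c2=2 → after 1×micro: 2; S1 reads c2=2 → after 2×micro: 1; S2 reads c2=2 → after 1×micro: 6 ⇒ (c0=2, c1=1, c2=6)
macro 2: S0 reads c2=6 → after 1×micro: 6; S1 reads c2=6 → after 2×micro: 1; S2 reads c2=6 → after 1×micro: 18 ⇒ (c0=6, c1=1, c2=18)
macro 3: S0 reads c2=18 → after 1×micro: 18; S1 reads c2=18 → after 2×micro: 1; S2 reads c2=18 → after 1×micro: 54 ⇒ (c0=18, c1=1, c2=54)

c0 at macro-step 3 = 18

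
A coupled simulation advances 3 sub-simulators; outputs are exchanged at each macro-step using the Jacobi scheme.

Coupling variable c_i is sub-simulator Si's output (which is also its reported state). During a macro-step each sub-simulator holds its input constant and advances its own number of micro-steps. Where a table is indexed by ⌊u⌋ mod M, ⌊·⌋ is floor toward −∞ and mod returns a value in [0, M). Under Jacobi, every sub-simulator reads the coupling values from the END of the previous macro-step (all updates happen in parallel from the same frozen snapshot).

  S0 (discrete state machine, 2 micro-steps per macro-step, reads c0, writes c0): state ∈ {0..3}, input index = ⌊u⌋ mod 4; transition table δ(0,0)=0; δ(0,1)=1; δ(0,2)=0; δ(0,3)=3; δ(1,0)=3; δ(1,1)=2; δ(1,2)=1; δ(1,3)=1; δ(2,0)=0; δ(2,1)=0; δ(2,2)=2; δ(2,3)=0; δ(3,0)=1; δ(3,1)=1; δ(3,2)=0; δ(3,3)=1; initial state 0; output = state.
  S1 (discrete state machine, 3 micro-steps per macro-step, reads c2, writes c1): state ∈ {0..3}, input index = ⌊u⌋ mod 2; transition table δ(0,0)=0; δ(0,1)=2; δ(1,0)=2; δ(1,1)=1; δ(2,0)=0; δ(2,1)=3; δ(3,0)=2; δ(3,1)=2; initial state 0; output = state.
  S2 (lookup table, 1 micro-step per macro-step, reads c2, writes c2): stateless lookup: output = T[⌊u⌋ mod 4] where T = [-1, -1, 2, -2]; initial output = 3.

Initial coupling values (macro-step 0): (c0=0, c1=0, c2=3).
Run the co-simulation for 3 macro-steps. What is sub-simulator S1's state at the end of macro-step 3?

S1 state at macro-step 3 = 0

macro 1: S0 reads c0=0 → after 2×micro: 0; S1 reads c2=3 → after 3×micro: 2; S2 reads c2=3 → after 1×micro: -2 ⇒ (c0=0, c1=2, c2=-2)
macro 2: S0 reads c0=0 → after 2×micro: 0; S1 reads c2=-2 → after 3×micro: 0; S2 reads c2=-2 → after 1×micro: 2 ⇒ (c0=0, c1=0, c2=2)
macro 3: S0 reads c0=0 → after 2×micro: 0; S1 reads c2=2 → after 3×micro: 0; S2 reads c2=2 → after 1×micro: 2 ⇒ (c0=0, c1=0, c2=2)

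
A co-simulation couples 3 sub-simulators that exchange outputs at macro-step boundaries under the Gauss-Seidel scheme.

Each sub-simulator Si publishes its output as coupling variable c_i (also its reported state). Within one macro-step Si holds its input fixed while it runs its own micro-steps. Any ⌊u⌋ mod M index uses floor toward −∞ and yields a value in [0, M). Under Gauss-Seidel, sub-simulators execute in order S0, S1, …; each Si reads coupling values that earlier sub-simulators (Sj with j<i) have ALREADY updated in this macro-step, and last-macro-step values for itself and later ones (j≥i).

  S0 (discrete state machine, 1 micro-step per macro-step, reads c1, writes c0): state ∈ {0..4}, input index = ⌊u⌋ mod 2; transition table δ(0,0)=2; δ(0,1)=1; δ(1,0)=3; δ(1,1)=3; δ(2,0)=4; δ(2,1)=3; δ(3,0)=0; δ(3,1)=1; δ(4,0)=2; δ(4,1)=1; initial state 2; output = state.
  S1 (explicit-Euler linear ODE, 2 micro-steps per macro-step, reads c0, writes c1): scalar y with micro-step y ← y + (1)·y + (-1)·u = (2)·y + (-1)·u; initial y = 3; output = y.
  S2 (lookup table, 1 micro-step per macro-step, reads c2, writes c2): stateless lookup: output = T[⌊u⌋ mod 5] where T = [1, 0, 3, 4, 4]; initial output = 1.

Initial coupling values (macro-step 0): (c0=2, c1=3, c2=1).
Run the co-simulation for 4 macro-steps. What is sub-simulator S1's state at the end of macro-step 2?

macro 1: S0 reads c1=3 → after 1×micro: 3; S1 reads c0=3 → after 2×micro: 3; S2 reads c2=1 → after 1×micro: 0 ⇒ (c0=3, c1=3, c2=0)
macro 2: S0 reads c1=3 → after 1×micro: 1; S1 reads c0=1 → after 2×micro: 9; S2 reads c2=0 → after 1×micro: 1 ⇒ (c0=1, c1=9, c2=1)
macro 3: S0 reads c1=9 → after 1×micro: 3; S1 reads c0=3 → after 2×micro: 27; S2 reads c2=1 → after 1×micro: 0 ⇒ (c0=3, c1=27, c2=0)
macro 4: S0 reads c1=27 → after 1×micro: 1; S1 reads c0=1 → after 2×micro: 105; S2 reads c2=0 → after 1×micro: 1 ⇒ (c0=1, c1=105, c2=1)

S1 state at macro-step 2 = 9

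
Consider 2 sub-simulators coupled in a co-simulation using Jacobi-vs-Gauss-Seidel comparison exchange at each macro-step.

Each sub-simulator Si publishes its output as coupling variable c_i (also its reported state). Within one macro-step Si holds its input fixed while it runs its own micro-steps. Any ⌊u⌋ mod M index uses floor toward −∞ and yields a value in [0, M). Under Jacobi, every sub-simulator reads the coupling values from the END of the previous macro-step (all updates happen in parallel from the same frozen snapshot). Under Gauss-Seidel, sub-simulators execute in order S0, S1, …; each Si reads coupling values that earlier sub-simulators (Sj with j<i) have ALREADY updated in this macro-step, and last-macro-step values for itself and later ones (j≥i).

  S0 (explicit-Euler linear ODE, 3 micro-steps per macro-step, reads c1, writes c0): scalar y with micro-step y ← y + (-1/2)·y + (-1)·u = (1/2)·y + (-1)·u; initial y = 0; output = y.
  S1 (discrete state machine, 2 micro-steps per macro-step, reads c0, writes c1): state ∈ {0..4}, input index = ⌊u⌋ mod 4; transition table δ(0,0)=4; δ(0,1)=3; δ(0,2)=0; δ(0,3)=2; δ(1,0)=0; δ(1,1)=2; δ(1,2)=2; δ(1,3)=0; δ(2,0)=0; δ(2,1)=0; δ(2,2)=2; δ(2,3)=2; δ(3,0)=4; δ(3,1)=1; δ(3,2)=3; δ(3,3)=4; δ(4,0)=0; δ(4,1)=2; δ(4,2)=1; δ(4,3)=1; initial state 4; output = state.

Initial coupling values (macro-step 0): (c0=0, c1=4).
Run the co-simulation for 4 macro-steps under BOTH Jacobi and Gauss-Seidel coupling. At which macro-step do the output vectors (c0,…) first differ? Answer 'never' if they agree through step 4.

[Jacobi] macro 1: S0 reads c1=4 → after 3×micro: -7; S1 reads c0=0 → after 2×micro: 4 ⇒ (c0=-7, c1=4)
[Jacobi] macro 2: S0 reads c1=4 → after 3×micro: -63/8; S1 reads c0=-7 → after 2×micro: 0 ⇒ (c0=-63/8, c1=0)
[Jacobi] macro 3: S0 reads c1=0 → after 3×micro: -63/64; S1 reads c0=-63/8 → after 2×micro: 0 ⇒ (c0=-63/64, c1=0)
[Jacobi] macro 4: S0 reads c1=0 → after 3×micro: -63/512; S1 reads c0=-63/64 → after 2×micro: 2 ⇒ (c0=-63/512, c1=2)
[Gauss-Seidel] macro 1: S0 reads c1=4 → after 3×micro: -7; S1 reads c0=-7 → after 2×micro: 0 ⇒ (c0=-7, c1=0)
[Gauss-Seidel] macro 2: S0 reads c1=0 → after 3×micro: -7/8; S1 reads c0=-7/8 → after 2×micro: 2 ⇒ (c0=-7/8, c1=2)
[Gauss-Seidel] macro 3: S0 reads c1=2 → after 3×micro: -231/64; S1 reads c0=-231/64 → after 2×micro: 4 ⇒ (c0=-231/64, c1=4)
[Gauss-Seidel] macro 4: S0 reads c1=4 → after 3×micro: -3815/512; S1 reads c0=-3815/512 → after 2×micro: 4 ⇒ (c0=-3815/512, c1=4)

first divergence at macro-step: 1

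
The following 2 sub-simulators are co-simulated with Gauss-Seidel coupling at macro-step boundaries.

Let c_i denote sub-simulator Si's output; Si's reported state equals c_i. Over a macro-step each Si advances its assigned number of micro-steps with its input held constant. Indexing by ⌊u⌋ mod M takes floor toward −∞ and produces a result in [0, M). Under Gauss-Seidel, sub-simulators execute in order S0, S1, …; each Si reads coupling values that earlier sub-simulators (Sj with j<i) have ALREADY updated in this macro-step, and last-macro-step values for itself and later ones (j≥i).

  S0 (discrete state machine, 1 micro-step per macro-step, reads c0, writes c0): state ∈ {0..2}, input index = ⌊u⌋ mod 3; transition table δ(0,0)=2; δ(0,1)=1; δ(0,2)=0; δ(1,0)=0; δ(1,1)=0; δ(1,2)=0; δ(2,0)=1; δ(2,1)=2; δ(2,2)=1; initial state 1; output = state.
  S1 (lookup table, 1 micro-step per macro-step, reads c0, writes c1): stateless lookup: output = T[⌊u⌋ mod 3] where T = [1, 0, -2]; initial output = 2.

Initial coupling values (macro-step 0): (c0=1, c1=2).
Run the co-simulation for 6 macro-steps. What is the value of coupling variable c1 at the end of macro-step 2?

c1 at macro-step 2 = -2

macro 1: S0 reads c0=1 → after 1×micro: 0; S1 reads c0=0 → after 1×micro: 1 ⇒ (c0=0, c1=1)
macro 2: S0 reads c0=0 → after 1×micro: 2; S1 reads c0=2 → after 1×micro: -2 ⇒ (c0=2, c1=-2)
macro 3: S0 reads c0=2 → after 1×micro: 1; S1 reads c0=1 → after 1×micro: 0 ⇒ (c0=1, c1=0)
macro 4: S0 reads c0=1 → after 1×micro: 0; S1 reads c0=0 → after 1×micro: 1 ⇒ (c0=0, c1=1)
macro 5: S0 reads c0=0 → after 1×micro: 2; S1 reads c0=2 → after 1×micro: -2 ⇒ (c0=2, c1=-2)
macro 6: S0 reads c0=2 → after 1×micro: 1; S1 reads c0=1 → after 1×micro: 0 ⇒ (c0=1, c1=0)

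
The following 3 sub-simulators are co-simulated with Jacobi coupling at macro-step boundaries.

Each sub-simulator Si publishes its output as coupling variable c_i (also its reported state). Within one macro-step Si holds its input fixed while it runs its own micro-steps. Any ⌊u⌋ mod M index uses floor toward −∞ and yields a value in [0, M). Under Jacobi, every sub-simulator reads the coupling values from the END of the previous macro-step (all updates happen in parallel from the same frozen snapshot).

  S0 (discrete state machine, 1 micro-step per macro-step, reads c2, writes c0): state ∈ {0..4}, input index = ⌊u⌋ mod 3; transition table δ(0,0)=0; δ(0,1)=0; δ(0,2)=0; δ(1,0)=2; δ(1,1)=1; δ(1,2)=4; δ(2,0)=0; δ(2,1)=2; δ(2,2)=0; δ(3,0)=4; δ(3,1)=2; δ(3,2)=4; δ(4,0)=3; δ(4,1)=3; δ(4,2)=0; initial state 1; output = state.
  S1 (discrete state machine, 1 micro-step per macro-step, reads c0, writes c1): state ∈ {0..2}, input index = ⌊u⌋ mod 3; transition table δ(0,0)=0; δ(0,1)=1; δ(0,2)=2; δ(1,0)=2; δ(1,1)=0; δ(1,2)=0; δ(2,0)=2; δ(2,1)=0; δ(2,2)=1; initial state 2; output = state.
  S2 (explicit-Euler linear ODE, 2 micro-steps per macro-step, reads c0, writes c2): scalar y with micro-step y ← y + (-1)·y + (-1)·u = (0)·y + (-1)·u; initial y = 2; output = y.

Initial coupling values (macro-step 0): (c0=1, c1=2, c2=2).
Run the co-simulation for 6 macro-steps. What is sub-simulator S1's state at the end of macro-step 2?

S1 state at macro-step 2 = 1

macro 1: S0 reads c2=2 → after 1×micro: 4; S1 reads c0=1 → after 1×micro: 0; S2 reads c0=1 → after 2×micro: -1 ⇒ (c0=4, c1=0, c2=-1)
macro 2: S0 reads c2=-1 → after 1×micro: 0; S1 reads c0=4 → after 1×micro: 1; S2 reads c0=4 → after 2×micro: -4 ⇒ (c0=0, c1=1, c2=-4)
macro 3: S0 reads c2=-4 → after 1×micro: 0; S1 reads c0=0 → after 1×micro: 2; S2 reads c0=0 → after 2×micro: 0 ⇒ (c0=0, c1=2, c2=0)
macro 4: S0 reads c2=0 → after 1×micro: 0; S1 reads c0=0 → after 1×micro: 2; S2 reads c0=0 → after 2×micro: 0 ⇒ (c0=0, c1=2, c2=0)
macro 5: S0 reads c2=0 → after 1×micro: 0; S1 reads c0=0 → after 1×micro: 2; S2 reads c0=0 → after 2×micro: 0 ⇒ (c0=0, c1=2, c2=0)
macro 6: S0 reads c2=0 → after 1×micro: 0; S1 reads c0=0 → after 1×micro: 2; S2 reads c0=0 → after 2×micro: 0 ⇒ (c0=0, c1=2, c2=0)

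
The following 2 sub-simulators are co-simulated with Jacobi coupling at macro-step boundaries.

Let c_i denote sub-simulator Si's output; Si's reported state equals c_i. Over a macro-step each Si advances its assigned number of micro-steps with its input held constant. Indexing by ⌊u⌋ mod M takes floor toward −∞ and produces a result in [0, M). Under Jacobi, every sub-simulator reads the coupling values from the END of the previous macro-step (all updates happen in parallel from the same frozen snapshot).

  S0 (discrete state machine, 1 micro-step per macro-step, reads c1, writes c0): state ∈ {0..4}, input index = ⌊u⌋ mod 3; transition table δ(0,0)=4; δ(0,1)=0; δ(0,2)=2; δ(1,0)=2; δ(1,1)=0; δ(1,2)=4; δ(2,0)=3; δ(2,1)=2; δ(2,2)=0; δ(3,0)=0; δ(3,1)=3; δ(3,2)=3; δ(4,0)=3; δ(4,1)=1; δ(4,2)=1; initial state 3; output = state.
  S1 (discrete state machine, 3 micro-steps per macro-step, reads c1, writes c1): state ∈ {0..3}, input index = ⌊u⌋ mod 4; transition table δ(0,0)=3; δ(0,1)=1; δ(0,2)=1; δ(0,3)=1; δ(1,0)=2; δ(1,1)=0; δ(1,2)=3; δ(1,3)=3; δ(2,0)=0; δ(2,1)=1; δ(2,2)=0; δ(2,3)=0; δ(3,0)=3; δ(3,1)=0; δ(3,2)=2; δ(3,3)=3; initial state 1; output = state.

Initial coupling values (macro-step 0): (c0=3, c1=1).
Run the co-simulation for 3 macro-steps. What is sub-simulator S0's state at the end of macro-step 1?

S0 state at macro-step 1 = 3

macro 1: S0 reads c1=1 → after 1×micro: 3; S1 reads c1=1 → after 3×micro: 0 ⇒ (c0=3, c1=0)
macro 2: S0 reads c1=0 → after 1×micro: 0; S1 reads c1=0 → after 3×micro: 3 ⇒ (c0=0, c1=3)
macro 3: S0 reads c1=3 → after 1×micro: 4; S1 reads c1=3 → after 3×micro: 3 ⇒ (c0=4, c1=3)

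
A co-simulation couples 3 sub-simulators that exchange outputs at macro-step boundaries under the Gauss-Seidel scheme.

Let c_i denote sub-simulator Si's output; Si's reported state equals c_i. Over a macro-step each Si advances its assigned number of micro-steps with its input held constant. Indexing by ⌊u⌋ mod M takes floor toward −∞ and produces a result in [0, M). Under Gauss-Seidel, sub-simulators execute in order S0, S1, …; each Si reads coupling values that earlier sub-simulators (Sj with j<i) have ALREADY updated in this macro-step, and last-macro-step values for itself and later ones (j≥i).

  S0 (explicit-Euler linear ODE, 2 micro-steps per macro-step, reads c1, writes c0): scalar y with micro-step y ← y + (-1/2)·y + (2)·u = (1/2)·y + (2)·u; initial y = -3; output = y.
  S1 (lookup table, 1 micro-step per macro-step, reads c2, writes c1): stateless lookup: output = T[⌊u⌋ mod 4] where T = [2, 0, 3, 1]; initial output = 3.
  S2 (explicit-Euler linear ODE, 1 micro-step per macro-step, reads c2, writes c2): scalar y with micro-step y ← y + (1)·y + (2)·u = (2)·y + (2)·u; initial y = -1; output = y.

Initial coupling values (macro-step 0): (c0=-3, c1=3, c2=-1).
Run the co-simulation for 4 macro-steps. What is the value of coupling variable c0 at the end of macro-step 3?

c0 at macro-step 3 = 465/64

macro 1: S0 reads c1=3 → after 2×micro: 33/4; S1 reads c2=-1 → after 1×micro: 1; S2 reads c2=-1 → after 1×micro: -4 ⇒ (c0=33/4, c1=1, c2=-4)
macro 2: S0 reads c1=1 → after 2×micro: 81/16; S1 reads c2=-4 → after 1×micro: 2; S2 reads c2=-4 → after 1×micro: -16 ⇒ (c0=81/16, c1=2, c2=-16)
macro 3: S0 reads c1=2 → after 2×micro: 465/64; S1 reads c2=-16 → after 1×micro: 2; S2 reads c2=-16 → after 1×micro: -64 ⇒ (c0=465/64, c1=2, c2=-64)
macro 4: S0 reads c1=2 → after 2×micro: 2001/256; S1 reads c2=-64 → after 1×micro: 2; S2 reads c2=-64 → after 1×micro: -256 ⇒ (c0=2001/256, c1=2, c2=-256)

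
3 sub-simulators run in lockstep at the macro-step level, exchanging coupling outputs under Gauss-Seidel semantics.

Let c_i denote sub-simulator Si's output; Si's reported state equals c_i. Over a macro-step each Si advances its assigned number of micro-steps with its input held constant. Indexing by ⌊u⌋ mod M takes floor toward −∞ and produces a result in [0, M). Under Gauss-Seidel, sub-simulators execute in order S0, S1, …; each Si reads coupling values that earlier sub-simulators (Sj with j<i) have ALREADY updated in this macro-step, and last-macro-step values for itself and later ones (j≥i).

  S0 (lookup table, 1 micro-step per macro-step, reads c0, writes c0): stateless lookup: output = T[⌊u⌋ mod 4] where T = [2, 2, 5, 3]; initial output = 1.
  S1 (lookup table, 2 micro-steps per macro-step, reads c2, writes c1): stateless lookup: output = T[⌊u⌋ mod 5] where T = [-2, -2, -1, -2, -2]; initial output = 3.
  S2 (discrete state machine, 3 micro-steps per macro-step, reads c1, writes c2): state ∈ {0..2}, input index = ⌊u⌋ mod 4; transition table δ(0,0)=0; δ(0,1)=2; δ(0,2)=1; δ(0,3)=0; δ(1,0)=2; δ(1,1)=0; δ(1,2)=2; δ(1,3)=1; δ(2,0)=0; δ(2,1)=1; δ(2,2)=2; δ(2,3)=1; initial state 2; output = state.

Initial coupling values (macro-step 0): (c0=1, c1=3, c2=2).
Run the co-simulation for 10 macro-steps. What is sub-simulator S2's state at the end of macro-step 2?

S2 state at macro-step 2 = 2

macro 1: S0 reads c0=1 → after 1×micro: 2; S1 reads c2=2 → after 2×micro: -1; S2 reads c1=-1 → after 3×micro: 1 ⇒ (c0=2, c1=-1, c2=1)
macro 2: S0 reads c0=2 → after 1×micro: 5; S1 reads c2=1 → after 2×micro: -2; S2 reads c1=-2 → after 3×micro: 2 ⇒ (c0=5, c1=-2, c2=2)
macro 3: S0 reads c0=5 → after 1×micro: 2; S1 reads c2=2 → after 2×micro: -1; S2 reads c1=-1 → after 3×micro: 1 ⇒ (c0=2, c1=-1, c2=1)
macro 4: S0 reads c0=2 → after 1×micro: 5; S1 reads c2=1 → after 2×micro: -2; S2 reads c1=-2 → after 3×micro: 2 ⇒ (c0=5, c1=-2, c2=2)
macro 5: S0 reads c0=5 → after 1×micro: 2; S1 reads c2=2 → after 2×micro: -1; S2 reads c1=-1 → after 3×micro: 1 ⇒ (c0=2, c1=-1, c2=1)
macro 6: S0 reads c0=2 → after 1×micro: 5; S1 reads c2=1 → after 2×micro: -2; S2 reads c1=-2 → after 3×micro: 2 ⇒ (c0=5, c1=-2, c2=2)
macro 7: S0 reads c0=5 → after 1×micro: 2; S1 reads c2=2 → after 2×micro: -1; S2 reads c1=-1 → after 3×micro: 1 ⇒ (c0=2, c1=-1, c2=1)
macro 8: S0 reads c0=2 → after 1×micro: 5; S1 reads c2=1 → after 2×micro: -2; S2 reads c1=-2 → after 3×micro: 2 ⇒ (c0=5, c1=-2, c2=2)
macro 9: S0 reads c0=5 → after 1×micro: 2; S1 reads c2=2 → after 2×micro: -1; S2 reads c1=-1 → after 3×micro: 1 ⇒ (c0=2, c1=-1, c2=1)
macro 10: S0 reads c0=2 → after 1×micro: 5; S1 reads c2=1 → after 2×micro: -2; S2 reads c1=-2 → after 3×micro: 2 ⇒ (c0=5, c1=-2, c2=2)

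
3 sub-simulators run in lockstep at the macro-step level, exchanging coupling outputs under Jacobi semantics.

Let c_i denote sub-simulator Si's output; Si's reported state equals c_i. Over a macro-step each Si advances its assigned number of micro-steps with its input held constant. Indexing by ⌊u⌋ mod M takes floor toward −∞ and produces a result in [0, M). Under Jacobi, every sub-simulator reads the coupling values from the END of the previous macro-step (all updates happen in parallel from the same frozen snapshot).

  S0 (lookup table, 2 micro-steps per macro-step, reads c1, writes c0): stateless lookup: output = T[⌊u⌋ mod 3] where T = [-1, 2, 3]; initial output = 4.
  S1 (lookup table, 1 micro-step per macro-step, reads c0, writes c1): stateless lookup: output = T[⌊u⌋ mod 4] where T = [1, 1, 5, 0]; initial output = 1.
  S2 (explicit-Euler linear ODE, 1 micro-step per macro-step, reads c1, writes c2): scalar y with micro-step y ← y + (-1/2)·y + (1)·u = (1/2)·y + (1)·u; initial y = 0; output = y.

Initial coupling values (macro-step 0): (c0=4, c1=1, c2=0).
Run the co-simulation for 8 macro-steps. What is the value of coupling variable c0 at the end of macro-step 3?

macro 1: S0 reads c1=1 → after 2×micro: 2; S1 reads c0=4 → after 1×micro: 1; S2 reads c1=1 → after 1×micro: 1 ⇒ (c0=2, c1=1, c2=1)
macro 2: S0 reads c1=1 → after 2×micro: 2; S1 reads c0=2 → after 1×micro: 5; S2 reads c1=1 → after 1×micro: 3/2 ⇒ (c0=2, c1=5, c2=3/2)
macro 3: S0 reads c1=5 → after 2×micro: 3; S1 reads c0=2 → after 1×micro: 5; S2 reads c1=5 → after 1×micro: 23/4 ⇒ (c0=3, c1=5, c2=23/4)
macro 4: S0 reads c1=5 → after 2×micro: 3; S1 reads c0=3 → after 1×micro: 0; S2 reads c1=5 → after 1×micro: 63/8 ⇒ (c0=3, c1=0, c2=63/8)
macro 5: S0 reads c1=0 → after 2×micro: -1; S1 reads c0=3 → after 1×micro: 0; S2 reads c1=0 → after 1×micro: 63/16 ⇒ (c0=-1, c1=0, c2=63/16)
macro 6: S0 reads c1=0 → after 2×micro: -1; S1 reads c0=-1 → after 1×micro: 0; S2 reads c1=0 → after 1×micro: 63/32 ⇒ (c0=-1, c1=0, c2=63/32)
macro 7: S0 reads c1=0 → after 2×micro: -1; S1 reads c0=-1 → after 1×micro: 0; S2 reads c1=0 → after 1×micro: 63/64 ⇒ (c0=-1, c1=0, c2=63/64)
macro 8: S0 reads c1=0 → after 2×micro: -1; S1 reads c0=-1 → after 1×micro: 0; S2 reads c1=0 → after 1×micro: 63/128 ⇒ (c0=-1, c1=0, c2=63/128)

c0 at macro-step 3 = 3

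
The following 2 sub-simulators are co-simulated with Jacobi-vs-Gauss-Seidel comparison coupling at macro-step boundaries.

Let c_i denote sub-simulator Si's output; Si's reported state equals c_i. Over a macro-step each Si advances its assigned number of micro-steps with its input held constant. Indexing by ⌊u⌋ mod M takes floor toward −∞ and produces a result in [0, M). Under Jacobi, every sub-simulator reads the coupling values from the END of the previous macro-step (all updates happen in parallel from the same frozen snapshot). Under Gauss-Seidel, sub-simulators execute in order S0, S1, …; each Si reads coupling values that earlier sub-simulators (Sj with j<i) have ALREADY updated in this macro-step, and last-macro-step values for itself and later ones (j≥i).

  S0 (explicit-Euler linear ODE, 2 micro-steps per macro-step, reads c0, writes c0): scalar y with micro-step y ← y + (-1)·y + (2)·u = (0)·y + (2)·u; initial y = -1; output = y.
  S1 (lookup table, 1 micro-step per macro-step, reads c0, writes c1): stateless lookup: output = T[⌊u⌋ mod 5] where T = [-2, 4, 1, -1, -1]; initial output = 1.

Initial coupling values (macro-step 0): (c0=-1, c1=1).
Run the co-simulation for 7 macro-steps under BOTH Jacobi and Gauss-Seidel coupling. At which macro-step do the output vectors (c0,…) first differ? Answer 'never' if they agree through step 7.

first divergence at macro-step: 2

[Jacobi] macro 1: S0 reads c0=-1 → after 2×micro: -2; S1 reads c0=-1 → after 1×micro: -1 ⇒ (c0=-2, c1=-1)
[Jacobi] macro 2: S0 reads c0=-2 → after 2×micro: -4; S1 reads c0=-2 → after 1×micro: -1 ⇒ (c0=-4, c1=-1)
[Jacobi] macro 3: S0 reads c0=-4 → after 2×micro: -8; S1 reads c0=-4 → after 1×micro: 4 ⇒ (c0=-8, c1=4)
[Jacobi] macro 4: S0 reads c0=-8 → after 2×micro: -16; S1 reads c0=-8 → after 1×micro: 1 ⇒ (c0=-16, c1=1)
[Jacobi] macro 5: S0 reads c0=-16 → after 2×micro: -32; S1 reads c0=-16 → after 1×micro: -1 ⇒ (c0=-32, c1=-1)
[Jacobi] macro 6: S0 reads c0=-32 → after 2×micro: -64; S1 reads c0=-32 → after 1×micro: -1 ⇒ (c0=-64, c1=-1)
[Jacobi] macro 7: S0 reads c0=-64 → after 2×micro: -128; S1 reads c0=-64 → after 1×micro: 4 ⇒ (c0=-128, c1=4)
[Gauss-Seidel] macro 1: S0 reads c0=-1 → after 2×micro: -2; S1 reads c0=-2 → after 1×micro: -1 ⇒ (c0=-2, c1=-1)
[Gauss-Seidel] macro 2: S0 reads c0=-2 → after 2×micro: -4; S1 reads c0=-4 → after 1×micro: 4 ⇒ (c0=-4, c1=4)
[Gauss-Seidel] macro 3: S0 reads c0=-4 → after 2×micro: -8; S1 reads c0=-8 → after 1×micro: 1 ⇒ (c0=-8, c1=1)
[Gauss-Seidel] macro 4: S0 reads c0=-8 → after 2×micro: -16; S1 reads c0=-16 → after 1×micro: -1 ⇒ (c0=-16, c1=-1)
[Gauss-Seidel] macro 5: S0 reads c0=-16 → after 2×micro: -32; S1 reads c0=-32 → after 1×micro: -1 ⇒ (c0=-32, c1=-1)
[Gauss-Seidel] macro 6: S0 reads c0=-32 → after 2×micro: -64; S1 reads c0=-64 → after 1×micro: 4 ⇒ (c0=-64, c1=4)
[Gauss-Seidel] macro 7: S0 reads c0=-64 → after 2×micro: -128; S1 reads c0=-128 → after 1×micro: 1 ⇒ (c0=-128, c1=1)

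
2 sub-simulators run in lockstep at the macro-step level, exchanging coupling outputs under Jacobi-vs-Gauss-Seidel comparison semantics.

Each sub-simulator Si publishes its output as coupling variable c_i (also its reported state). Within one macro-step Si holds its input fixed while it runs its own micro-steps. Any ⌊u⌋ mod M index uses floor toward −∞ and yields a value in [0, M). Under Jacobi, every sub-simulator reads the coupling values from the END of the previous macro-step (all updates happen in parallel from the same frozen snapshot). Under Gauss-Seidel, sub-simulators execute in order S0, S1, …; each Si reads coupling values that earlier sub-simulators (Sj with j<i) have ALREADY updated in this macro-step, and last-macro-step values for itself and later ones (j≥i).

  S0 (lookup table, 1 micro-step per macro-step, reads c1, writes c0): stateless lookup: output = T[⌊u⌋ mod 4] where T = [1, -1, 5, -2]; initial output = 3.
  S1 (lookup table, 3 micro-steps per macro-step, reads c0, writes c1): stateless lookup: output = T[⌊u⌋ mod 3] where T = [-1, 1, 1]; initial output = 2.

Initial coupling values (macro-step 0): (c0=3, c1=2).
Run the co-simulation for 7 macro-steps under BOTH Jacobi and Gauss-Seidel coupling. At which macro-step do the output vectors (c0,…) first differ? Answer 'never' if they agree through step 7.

[Jacobi] macro 1: S0 reads c1=2 → after 1×micro: 5; S1 reads c0=3 → after 3×micro: -1 ⇒ (c0=5, c1=-1)
[Jacobi] macro 2: S0 reads c1=-1 → after 1×micro: -2; S1 reads c0=5 → after 3×micro: 1 ⇒ (c0=-2, c1=1)
[Jacobi] macro 3: S0 reads c1=1 → after 1×micro: -1; S1 reads c0=-2 → after 3×micro: 1 ⇒ (c0=-1, c1=1)
[Jacobi] macro 4: S0 reads c1=1 → after 1×micro: -1; S1 reads c0=-1 → after 3×micro: 1 ⇒ (c0=-1, c1=1)
[Jacobi] macro 5: S0 reads c1=1 → after 1×micro: -1; S1 reads c0=-1 → after 3×micro: 1 ⇒ (c0=-1, c1=1)
[Jacobi] macro 6: S0 reads c1=1 → after 1×micro: -1; S1 reads c0=-1 → after 3×micro: 1 ⇒ (c0=-1, c1=1)
[Jacobi] macro 7: S0 reads c1=1 → after 1×micro: -1; S1 reads c0=-1 → after 3×micro: 1 ⇒ (c0=-1, c1=1)
[Gauss-Seidel] macro 1: S0 reads c1=2 → after 1×micro: 5; S1 reads c0=5 → after 3×micro: 1 ⇒ (c0=5, c1=1)
[Gauss-Seidel] macro 2: S0 reads c1=1 → after 1×micro: -1; S1 reads c0=-1 → after 3×micro: 1 ⇒ (c0=-1, c1=1)
[Gauss-Seidel] macro 3: S0 reads c1=1 → after 1×micro: -1; S1 reads c0=-1 → after 3×micro: 1 ⇒ (c0=-1, c1=1)
[Gauss-Seidel] macro 4: S0 reads c1=1 → after 1×micro: -1; S1 reads c0=-1 → after 3×micro: 1 ⇒ (c0=-1, c1=1)
[Gauss-Seidel] macro 5: S0 reads c1=1 → after 1×micro: -1; S1 reads c0=-1 → after 3×micro: 1 ⇒ (c0=-1, c1=1)
[Gauss-Seidel] macro 6: S0 reads c1=1 → after 1×micro: -1; S1 reads c0=-1 → after 3×micro: 1 ⇒ (c0=-1, c1=1)
[Gauss-Seidel] macro 7: S0 reads c1=1 → after 1×micro: -1; S1 reads c0=-1 → after 3×micro: 1 ⇒ (c0=-1, c1=1)

first divergence at macro-step: 1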